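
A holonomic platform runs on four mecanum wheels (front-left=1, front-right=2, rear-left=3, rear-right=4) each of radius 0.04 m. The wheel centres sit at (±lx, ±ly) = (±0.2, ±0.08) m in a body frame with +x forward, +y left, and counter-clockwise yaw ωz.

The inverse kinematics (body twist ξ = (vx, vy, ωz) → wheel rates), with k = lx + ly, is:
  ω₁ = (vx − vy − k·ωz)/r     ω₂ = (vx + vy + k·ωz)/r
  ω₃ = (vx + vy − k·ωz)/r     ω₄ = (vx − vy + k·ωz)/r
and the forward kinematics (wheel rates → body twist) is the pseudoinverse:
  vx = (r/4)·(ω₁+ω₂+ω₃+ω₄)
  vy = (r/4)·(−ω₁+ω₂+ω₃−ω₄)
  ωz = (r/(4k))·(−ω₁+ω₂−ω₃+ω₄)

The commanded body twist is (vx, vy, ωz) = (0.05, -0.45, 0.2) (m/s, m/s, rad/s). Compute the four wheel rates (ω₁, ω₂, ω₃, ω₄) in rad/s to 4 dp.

(11.1000, -8.6000, -11.4000, 13.9000)

k = lx + ly = 0.2 + 0.08 = 0.2800;  k·ωz = 0.2800·0.2 = 0.0560
ω₁ (FL) = (vx − vy − k·ωz)/r = 0.4440/0.04 = 11.1000
ω₂ (FR) = (vx + vy + k·ωz)/r = -0.3440/0.04 = -8.6000
ω₃ (RL) = (vx + vy − k·ωz)/r = -0.4560/0.04 = -11.4000
ω₄ (RR) = (vx − vy + k·ωz)/r = 0.5560/0.04 = 13.9000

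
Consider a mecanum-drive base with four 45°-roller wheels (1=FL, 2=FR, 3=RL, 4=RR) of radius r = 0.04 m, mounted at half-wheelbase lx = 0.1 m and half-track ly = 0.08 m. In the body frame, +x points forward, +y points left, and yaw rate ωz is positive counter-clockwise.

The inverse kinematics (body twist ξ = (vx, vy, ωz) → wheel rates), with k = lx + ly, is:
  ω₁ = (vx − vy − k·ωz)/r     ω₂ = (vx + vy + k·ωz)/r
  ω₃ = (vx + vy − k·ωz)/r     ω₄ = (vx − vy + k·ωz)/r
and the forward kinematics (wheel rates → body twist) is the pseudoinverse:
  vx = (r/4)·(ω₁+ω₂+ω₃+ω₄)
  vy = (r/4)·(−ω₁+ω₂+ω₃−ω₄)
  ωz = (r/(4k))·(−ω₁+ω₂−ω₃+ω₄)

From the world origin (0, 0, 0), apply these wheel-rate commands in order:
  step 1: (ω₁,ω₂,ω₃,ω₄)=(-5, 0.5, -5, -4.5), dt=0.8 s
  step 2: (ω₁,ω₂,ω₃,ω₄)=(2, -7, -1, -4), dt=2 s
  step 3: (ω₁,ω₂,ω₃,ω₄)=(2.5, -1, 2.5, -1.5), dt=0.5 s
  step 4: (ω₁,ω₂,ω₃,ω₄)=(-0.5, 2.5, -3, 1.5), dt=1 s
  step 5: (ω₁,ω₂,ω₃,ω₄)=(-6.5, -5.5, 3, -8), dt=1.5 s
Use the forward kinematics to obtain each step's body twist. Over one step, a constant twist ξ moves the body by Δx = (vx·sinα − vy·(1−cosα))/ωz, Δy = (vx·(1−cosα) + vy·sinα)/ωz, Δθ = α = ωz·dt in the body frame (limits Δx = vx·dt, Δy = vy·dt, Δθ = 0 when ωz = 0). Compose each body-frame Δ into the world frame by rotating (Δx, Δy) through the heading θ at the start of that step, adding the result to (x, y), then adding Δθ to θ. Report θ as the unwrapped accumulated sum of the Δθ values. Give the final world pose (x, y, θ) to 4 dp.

(-0.2386, 0.2602, -1.6917)

step 1: ξ=(vx,vy,ωz)=(-0.1400, 0.0500, 0.3333), dt=0.8 → body Δ=(-0.1160, 0.0247, 0.2667) → world pose (-0.1160, 0.0247, 0.2667)
step 2: ξ=(vx,vy,ωz)=(-0.1000, -0.0600, -0.6667), dt=2.0 → body Δ=(-0.2146, 0.0272, -1.3333) → world pose (-0.3302, -0.0056, -1.0667)
step 3: ξ=(vx,vy,ωz)=(0.0250, 0.0050, -0.4167), dt=0.5 → body Δ=(0.0127, 0.0012, -0.2083) → world pose (-0.3230, -0.0161, -1.2750)
step 4: ξ=(vx,vy,ωz)=(0.0050, -0.0150, 0.4167), dt=1.0 → body Δ=(0.0079, -0.0135, 0.4167) → world pose (-0.3337, -0.0277, -0.8583)
step 5: ξ=(vx,vy,ωz)=(-0.1700, 0.1200, -0.5556), dt=1.5 → body Δ=(-0.1557, 0.2601, -0.8333) → world pose (-0.2386, 0.2602, -1.6917)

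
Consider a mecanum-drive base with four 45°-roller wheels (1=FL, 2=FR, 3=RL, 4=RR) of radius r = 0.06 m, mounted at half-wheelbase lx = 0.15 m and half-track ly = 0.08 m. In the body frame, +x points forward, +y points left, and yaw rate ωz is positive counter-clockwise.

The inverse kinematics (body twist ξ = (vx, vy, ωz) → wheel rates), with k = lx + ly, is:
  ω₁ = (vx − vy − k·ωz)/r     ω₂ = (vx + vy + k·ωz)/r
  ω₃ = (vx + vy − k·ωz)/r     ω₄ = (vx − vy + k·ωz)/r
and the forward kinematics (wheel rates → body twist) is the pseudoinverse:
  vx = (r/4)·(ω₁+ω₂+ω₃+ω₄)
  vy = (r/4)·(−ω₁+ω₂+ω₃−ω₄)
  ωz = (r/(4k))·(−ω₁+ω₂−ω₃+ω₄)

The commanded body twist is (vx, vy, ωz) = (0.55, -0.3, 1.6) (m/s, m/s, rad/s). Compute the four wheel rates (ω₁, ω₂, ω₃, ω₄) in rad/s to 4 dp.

k = lx + ly = 0.15 + 0.08 = 0.2300;  k·ωz = 0.2300·1.6 = 0.3680
ω₁ (FL) = (vx − vy − k·ωz)/r = 0.4820/0.06 = 8.0333
ω₂ (FR) = (vx + vy + k·ωz)/r = 0.6180/0.06 = 10.3000
ω₃ (RL) = (vx + vy − k·ωz)/r = -0.1180/0.06 = -1.9667
ω₄ (RR) = (vx − vy + k·ωz)/r = 1.2180/0.06 = 20.3000

(8.0333, 10.3000, -1.9667, 20.3000)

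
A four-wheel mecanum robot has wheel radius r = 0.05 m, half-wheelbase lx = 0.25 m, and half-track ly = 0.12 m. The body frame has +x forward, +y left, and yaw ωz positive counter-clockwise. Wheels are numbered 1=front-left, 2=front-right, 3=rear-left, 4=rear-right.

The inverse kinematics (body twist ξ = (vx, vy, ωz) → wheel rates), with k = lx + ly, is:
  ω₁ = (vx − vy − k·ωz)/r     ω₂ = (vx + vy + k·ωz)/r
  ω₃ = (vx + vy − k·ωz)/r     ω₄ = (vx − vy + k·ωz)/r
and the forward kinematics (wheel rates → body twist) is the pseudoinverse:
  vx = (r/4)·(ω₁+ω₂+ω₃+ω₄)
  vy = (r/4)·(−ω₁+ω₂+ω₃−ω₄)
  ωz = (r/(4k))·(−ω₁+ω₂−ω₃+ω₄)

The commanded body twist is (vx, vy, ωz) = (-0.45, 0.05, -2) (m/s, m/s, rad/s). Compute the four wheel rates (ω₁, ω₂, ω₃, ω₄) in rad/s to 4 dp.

(4.8000, -22.8000, 6.8000, -24.8000)

k = lx + ly = 0.25 + 0.12 = 0.3700;  k·ωz = 0.3700·-2 = -0.7400
ω₁ (FL) = (vx − vy − k·ωz)/r = 0.2400/0.05 = 4.8000
ω₂ (FR) = (vx + vy + k·ωz)/r = -1.1400/0.05 = -22.8000
ω₃ (RL) = (vx + vy − k·ωz)/r = 0.3400/0.05 = 6.8000
ω₄ (RR) = (vx − vy + k·ωz)/r = -1.2400/0.05 = -24.8000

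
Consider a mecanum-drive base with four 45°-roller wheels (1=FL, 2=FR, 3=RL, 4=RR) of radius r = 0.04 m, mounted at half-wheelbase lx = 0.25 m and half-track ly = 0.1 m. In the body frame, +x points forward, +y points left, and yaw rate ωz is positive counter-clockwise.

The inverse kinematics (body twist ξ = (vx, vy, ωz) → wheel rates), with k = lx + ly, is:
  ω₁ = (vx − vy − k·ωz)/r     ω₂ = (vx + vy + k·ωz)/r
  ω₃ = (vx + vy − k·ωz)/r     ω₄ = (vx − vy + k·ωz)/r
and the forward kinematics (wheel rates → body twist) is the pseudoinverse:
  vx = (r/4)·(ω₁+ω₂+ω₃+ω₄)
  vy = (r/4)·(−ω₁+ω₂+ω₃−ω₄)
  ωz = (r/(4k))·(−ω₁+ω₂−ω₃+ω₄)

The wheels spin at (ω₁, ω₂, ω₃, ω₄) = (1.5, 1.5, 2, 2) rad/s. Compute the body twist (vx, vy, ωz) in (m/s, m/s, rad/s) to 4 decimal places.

k = lx + ly = 0.25 + 0.1 = 0.3500
ω₁+ω₂+ω₃+ω₄ = 7.0000  →  vx = (0.04/4)·7.0000 = 0.0700
−ω₁+ω₂+ω₃−ω₄ = 0.0000  →  vy = (0.04/4)·0.0000 = 0.0000
−ω₁+ω₂−ω₃+ω₄ = 0.0000  →  ωz = (0.04/1.4000)·0.0000 = 0.0000

(0.0700, 0.0000, 0.0000)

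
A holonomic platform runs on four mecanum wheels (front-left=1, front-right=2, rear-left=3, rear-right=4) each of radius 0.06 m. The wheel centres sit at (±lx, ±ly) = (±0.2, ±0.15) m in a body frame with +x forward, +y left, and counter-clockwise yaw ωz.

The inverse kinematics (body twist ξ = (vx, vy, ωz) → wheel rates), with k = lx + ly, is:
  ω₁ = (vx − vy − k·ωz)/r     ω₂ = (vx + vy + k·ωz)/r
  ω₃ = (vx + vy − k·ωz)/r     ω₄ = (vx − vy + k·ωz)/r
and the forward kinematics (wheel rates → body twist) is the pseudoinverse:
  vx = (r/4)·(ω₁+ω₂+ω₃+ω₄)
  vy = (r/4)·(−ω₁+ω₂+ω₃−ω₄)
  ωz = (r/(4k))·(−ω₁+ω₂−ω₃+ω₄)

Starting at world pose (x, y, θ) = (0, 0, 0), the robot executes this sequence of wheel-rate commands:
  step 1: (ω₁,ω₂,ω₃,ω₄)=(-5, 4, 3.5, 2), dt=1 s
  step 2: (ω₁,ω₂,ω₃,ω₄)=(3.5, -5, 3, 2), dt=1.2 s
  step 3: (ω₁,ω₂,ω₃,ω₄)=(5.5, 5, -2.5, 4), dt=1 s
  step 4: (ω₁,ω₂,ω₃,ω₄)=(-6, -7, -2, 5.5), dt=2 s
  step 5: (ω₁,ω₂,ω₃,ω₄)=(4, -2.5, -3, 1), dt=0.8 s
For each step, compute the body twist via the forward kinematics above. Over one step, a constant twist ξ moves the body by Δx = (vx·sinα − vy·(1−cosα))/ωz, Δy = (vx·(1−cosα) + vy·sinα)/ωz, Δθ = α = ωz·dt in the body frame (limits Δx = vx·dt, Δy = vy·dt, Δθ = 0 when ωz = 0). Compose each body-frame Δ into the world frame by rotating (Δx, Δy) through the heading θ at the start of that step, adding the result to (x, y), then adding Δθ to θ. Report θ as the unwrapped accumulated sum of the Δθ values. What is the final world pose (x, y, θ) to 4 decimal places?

step 1: ξ=(vx,vy,ωz)=(0.0675, 0.1575, 0.3214), dt=1.0 → body Δ=(0.0412, 0.1656, 0.3214) → world pose (0.0412, 0.1656, 0.3214)
step 2: ξ=(vx,vy,ωz)=(0.0525, -0.1125, -0.4071), dt=1.2 → body Δ=(0.0282, -0.1448, -0.4886) → world pose (0.1137, 0.0371, -0.1671)
step 3: ξ=(vx,vy,ωz)=(0.1800, -0.1050, 0.2571), dt=1.0 → body Δ=(0.1914, -0.0808, 0.2571) → world pose (0.2891, -0.0745, 0.0900)
step 4: ξ=(vx,vy,ωz)=(-0.1425, -0.1275, 0.2786), dt=2.0 → body Δ=(-0.2013, -0.3194, 0.5571) → world pose (0.1173, -0.4106, 0.6471)
step 5: ξ=(vx,vy,ωz)=(-0.0075, -0.1575, -0.1071), dt=0.8 → body Δ=(-0.0114, -0.1256, -0.0857) → world pose (0.1840, -0.5177, 0.5614)

(0.1840, -0.5177, 0.5614)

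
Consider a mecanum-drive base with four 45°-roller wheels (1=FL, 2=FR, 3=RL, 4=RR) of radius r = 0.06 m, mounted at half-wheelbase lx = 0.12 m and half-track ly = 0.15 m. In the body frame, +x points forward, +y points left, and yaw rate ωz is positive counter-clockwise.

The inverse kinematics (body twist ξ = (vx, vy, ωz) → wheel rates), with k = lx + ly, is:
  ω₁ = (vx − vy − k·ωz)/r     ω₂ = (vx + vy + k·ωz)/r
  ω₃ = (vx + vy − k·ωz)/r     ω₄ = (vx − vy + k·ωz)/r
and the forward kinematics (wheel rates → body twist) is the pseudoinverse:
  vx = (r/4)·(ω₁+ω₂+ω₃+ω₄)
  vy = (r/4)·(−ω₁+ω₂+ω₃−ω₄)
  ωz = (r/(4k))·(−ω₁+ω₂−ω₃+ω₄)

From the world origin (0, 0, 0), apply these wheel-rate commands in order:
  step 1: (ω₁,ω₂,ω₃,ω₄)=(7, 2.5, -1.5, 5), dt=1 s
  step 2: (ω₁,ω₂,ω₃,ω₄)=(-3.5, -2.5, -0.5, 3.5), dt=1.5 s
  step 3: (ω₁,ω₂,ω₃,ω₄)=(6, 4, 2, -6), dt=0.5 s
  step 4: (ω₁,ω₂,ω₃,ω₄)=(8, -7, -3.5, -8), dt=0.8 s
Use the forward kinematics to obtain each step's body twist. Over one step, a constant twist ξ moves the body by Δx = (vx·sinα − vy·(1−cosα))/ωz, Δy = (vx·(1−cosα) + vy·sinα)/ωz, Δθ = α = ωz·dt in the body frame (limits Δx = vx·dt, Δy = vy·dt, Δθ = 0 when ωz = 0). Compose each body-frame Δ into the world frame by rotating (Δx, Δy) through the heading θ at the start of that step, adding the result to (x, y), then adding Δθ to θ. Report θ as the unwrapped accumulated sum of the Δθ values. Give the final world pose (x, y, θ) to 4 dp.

(0.0434, -0.2778, -0.6167)

step 1: ξ=(vx,vy,ωz)=(0.1950, -0.1650, 0.1111), dt=1.0 → body Δ=(0.2038, -0.1538, 0.1111) → world pose (0.2038, -0.1538, 0.1111)
step 2: ξ=(vx,vy,ωz)=(-0.0450, -0.0450, 0.2778), dt=1.5 → body Δ=(-0.0517, -0.0794, 0.4167) → world pose (0.1612, -0.2385, 0.5278)
step 3: ξ=(vx,vy,ωz)=(0.0900, 0.0900, -0.5556), dt=0.5 → body Δ=(0.0506, 0.0382, -0.2778) → world pose (0.1857, -0.1800, 0.2500)
step 4: ξ=(vx,vy,ωz)=(-0.1575, -0.1575, -1.0833), dt=0.8 → body Δ=(-0.1621, -0.0595, -0.8667) → world pose (0.0434, -0.2778, -0.6167)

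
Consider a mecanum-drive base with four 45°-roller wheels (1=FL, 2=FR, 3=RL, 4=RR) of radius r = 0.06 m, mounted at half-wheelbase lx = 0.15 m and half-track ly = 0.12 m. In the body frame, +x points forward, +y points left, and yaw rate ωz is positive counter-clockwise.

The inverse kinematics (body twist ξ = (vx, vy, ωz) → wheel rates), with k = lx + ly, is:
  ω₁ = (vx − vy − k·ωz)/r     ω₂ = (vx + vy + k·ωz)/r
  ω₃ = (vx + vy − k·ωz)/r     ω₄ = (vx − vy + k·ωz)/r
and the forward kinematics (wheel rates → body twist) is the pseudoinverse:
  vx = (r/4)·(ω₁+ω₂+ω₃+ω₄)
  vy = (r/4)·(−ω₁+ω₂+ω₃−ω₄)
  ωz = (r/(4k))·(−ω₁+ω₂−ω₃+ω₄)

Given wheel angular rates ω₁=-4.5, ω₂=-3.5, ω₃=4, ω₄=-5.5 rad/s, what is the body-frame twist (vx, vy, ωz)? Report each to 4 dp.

k = lx + ly = 0.15 + 0.12 = 0.2700
ω₁+ω₂+ω₃+ω₄ = -9.5000  →  vx = (0.06/4)·-9.5000 = -0.1425
−ω₁+ω₂+ω₃−ω₄ = 10.5000  →  vy = (0.06/4)·10.5000 = 0.1575
−ω₁+ω₂−ω₃+ω₄ = -8.5000  →  ωz = (0.06/1.0800)·-8.5000 = -0.4722

(-0.1425, 0.1575, -0.4722)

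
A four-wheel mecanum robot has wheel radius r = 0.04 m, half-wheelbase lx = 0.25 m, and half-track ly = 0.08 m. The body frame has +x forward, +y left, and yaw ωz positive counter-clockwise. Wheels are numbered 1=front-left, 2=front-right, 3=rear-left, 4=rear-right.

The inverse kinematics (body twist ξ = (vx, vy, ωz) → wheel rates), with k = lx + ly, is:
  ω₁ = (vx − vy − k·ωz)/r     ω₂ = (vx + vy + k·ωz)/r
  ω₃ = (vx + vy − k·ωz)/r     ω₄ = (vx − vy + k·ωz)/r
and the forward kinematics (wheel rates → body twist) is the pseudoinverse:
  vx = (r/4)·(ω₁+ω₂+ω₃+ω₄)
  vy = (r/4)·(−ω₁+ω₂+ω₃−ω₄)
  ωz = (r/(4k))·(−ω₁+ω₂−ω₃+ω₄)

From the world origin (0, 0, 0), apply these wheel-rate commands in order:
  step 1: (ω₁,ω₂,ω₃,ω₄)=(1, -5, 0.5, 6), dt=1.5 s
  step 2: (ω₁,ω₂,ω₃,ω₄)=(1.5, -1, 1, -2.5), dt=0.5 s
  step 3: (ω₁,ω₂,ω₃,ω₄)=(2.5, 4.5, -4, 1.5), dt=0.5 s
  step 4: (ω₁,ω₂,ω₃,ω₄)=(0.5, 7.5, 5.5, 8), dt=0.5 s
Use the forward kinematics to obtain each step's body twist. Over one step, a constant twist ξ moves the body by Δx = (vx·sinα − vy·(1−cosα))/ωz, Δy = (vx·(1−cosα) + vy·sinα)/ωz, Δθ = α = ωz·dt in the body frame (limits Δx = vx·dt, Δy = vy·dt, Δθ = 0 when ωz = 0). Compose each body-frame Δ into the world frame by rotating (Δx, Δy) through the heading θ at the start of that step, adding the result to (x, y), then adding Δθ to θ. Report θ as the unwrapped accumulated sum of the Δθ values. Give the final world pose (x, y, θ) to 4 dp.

(0.1579, -0.1562, 0.1439)

step 1: ξ=(vx,vy,ωz)=(0.0250, -0.1150, -0.0152), dt=1.5 → body Δ=(0.0355, -0.1729, -0.0227) → world pose (0.0355, -0.1729, -0.0227)
step 2: ξ=(vx,vy,ωz)=(-0.0100, 0.0100, -0.1818), dt=0.5 → body Δ=(-0.0048, 0.0052, -0.0909) → world pose (0.0309, -0.1676, -0.1136)
step 3: ξ=(vx,vy,ωz)=(0.0450, -0.0350, 0.2273), dt=0.5 → body Δ=(0.0234, -0.0162, 0.1136) → world pose (0.0523, -0.1863, 0.0000)
step 4: ξ=(vx,vy,ωz)=(0.2150, 0.0450, 0.2879), dt=0.5 → body Δ=(0.1055, 0.0301, 0.1439) → world pose (0.1579, -0.1562, 0.1439)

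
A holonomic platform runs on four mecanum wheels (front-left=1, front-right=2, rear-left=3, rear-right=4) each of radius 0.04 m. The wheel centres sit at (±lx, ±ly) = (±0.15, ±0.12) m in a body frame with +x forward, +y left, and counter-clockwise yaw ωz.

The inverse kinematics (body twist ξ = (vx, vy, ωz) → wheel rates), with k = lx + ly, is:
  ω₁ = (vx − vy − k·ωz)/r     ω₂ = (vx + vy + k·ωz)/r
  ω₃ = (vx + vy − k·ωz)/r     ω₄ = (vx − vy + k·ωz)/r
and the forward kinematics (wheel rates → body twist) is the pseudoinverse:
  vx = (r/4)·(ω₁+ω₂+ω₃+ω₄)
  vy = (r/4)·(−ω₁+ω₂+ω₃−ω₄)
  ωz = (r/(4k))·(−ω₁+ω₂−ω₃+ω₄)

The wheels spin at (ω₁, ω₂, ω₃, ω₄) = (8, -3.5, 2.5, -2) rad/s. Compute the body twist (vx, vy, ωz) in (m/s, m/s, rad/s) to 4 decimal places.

(0.0500, -0.0700, -0.5926)

k = lx + ly = 0.15 + 0.12 = 0.2700
ω₁+ω₂+ω₃+ω₄ = 5.0000  →  vx = (0.04/4)·5.0000 = 0.0500
−ω₁+ω₂+ω₃−ω₄ = -7.0000  →  vy = (0.04/4)·-7.0000 = -0.0700
−ω₁+ω₂−ω₃+ω₄ = -16.0000  →  ωz = (0.04/1.0800)·-16.0000 = -0.5926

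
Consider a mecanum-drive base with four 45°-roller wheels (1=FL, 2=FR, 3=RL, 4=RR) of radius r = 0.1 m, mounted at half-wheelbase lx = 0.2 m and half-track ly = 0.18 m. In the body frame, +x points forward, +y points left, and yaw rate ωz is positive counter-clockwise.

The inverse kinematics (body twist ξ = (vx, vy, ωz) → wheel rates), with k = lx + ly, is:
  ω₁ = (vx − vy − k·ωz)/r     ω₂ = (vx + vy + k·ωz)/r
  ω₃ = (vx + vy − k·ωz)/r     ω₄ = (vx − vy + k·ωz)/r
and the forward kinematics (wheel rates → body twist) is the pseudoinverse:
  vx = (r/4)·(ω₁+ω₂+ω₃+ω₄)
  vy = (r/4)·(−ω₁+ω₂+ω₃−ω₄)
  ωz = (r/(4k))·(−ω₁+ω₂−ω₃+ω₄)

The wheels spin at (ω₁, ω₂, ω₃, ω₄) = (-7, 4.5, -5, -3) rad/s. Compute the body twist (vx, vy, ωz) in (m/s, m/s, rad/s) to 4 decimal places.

k = lx + ly = 0.2 + 0.18 = 0.3800
ω₁+ω₂+ω₃+ω₄ = -10.5000  →  vx = (0.1/4)·-10.5000 = -0.2625
−ω₁+ω₂+ω₃−ω₄ = 9.5000  →  vy = (0.1/4)·9.5000 = 0.2375
−ω₁+ω₂−ω₃+ω₄ = 13.5000  →  ωz = (0.1/1.5200)·13.5000 = 0.8882

(-0.2625, 0.2375, 0.8882)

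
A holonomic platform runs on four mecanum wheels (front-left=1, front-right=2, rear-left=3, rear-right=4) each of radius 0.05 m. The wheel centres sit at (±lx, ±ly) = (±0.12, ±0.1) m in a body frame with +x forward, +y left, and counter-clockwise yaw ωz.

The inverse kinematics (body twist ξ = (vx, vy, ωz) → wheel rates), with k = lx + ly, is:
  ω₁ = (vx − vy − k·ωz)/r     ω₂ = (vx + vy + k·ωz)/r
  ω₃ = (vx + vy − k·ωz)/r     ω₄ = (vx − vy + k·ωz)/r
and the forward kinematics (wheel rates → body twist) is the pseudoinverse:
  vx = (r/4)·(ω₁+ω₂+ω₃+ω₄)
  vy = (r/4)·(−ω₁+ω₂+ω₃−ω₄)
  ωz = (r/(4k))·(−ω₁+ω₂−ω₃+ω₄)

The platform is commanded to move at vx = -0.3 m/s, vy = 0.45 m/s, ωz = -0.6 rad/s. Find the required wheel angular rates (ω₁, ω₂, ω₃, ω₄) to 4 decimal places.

k = lx + ly = 0.12 + 0.1 = 0.2200;  k·ωz = 0.2200·-0.6 = -0.1320
ω₁ (FL) = (vx − vy − k·ωz)/r = -0.6180/0.05 = -12.3600
ω₂ (FR) = (vx + vy + k·ωz)/r = 0.0180/0.05 = 0.3600
ω₃ (RL) = (vx + vy − k·ωz)/r = 0.2820/0.05 = 5.6400
ω₄ (RR) = (vx − vy + k·ωz)/r = -0.8820/0.05 = -17.6400

(-12.3600, 0.3600, 5.6400, -17.6400)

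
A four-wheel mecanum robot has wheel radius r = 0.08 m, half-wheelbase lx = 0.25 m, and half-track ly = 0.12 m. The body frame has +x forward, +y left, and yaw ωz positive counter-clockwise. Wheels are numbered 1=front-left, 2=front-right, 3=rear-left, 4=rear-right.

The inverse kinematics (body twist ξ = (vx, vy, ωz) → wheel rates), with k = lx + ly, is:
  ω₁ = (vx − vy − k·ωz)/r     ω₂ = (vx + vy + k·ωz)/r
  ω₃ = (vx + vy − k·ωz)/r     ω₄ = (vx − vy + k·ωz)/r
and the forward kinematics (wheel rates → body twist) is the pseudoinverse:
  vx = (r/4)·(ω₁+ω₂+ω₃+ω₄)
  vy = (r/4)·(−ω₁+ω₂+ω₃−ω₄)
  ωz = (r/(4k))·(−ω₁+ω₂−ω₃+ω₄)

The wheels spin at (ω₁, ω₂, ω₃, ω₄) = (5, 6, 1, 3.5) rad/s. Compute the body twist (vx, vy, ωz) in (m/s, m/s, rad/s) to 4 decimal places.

k = lx + ly = 0.25 + 0.12 = 0.3700
ω₁+ω₂+ω₃+ω₄ = 15.5000  →  vx = (0.08/4)·15.5000 = 0.3100
−ω₁+ω₂+ω₃−ω₄ = -1.5000  →  vy = (0.08/4)·-1.5000 = -0.0300
−ω₁+ω₂−ω₃+ω₄ = 3.5000  →  ωz = (0.08/1.4800)·3.5000 = 0.1892

(0.3100, -0.0300, 0.1892)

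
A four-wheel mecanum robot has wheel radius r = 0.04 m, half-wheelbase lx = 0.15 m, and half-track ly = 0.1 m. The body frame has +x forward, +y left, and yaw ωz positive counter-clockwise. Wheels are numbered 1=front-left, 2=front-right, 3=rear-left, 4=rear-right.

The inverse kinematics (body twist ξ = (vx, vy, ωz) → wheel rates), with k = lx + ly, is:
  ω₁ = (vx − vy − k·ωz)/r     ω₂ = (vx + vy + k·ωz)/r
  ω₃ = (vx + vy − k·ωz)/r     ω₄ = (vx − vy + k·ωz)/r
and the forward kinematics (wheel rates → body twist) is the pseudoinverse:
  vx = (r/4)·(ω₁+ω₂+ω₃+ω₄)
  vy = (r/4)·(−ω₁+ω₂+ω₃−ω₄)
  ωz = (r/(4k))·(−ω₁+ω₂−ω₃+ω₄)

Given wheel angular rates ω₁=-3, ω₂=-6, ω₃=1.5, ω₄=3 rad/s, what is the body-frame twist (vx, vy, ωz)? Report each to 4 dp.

(-0.0450, -0.0450, -0.0600)

k = lx + ly = 0.15 + 0.1 = 0.2500
ω₁+ω₂+ω₃+ω₄ = -4.5000  →  vx = (0.04/4)·-4.5000 = -0.0450
−ω₁+ω₂+ω₃−ω₄ = -4.5000  →  vy = (0.04/4)·-4.5000 = -0.0450
−ω₁+ω₂−ω₃+ω₄ = -1.5000  →  ωz = (0.04/1.0000)·-1.5000 = -0.0600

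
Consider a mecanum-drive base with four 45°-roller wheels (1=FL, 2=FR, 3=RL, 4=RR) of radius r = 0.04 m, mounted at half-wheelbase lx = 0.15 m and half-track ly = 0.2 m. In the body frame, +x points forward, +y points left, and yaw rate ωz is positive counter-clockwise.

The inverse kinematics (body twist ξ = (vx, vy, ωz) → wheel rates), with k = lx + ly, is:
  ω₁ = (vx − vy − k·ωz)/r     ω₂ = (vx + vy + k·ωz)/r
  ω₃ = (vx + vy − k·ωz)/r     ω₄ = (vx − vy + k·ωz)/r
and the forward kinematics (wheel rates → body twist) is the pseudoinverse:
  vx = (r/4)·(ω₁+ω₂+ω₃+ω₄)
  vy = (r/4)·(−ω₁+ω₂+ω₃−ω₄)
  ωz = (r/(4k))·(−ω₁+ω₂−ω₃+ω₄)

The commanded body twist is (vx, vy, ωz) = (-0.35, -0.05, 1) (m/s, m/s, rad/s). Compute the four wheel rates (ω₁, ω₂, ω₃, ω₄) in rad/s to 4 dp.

k = lx + ly = 0.15 + 0.2 = 0.3500;  k·ωz = 0.3500·1 = 0.3500
ω₁ (FL) = (vx − vy − k·ωz)/r = -0.6500/0.04 = -16.2500
ω₂ (FR) = (vx + vy + k·ωz)/r = -0.0500/0.04 = -1.2500
ω₃ (RL) = (vx + vy − k·ωz)/r = -0.7500/0.04 = -18.7500
ω₄ (RR) = (vx − vy + k·ωz)/r = 0.0500/0.04 = 1.2500

(-16.2500, -1.2500, -18.7500, 1.2500)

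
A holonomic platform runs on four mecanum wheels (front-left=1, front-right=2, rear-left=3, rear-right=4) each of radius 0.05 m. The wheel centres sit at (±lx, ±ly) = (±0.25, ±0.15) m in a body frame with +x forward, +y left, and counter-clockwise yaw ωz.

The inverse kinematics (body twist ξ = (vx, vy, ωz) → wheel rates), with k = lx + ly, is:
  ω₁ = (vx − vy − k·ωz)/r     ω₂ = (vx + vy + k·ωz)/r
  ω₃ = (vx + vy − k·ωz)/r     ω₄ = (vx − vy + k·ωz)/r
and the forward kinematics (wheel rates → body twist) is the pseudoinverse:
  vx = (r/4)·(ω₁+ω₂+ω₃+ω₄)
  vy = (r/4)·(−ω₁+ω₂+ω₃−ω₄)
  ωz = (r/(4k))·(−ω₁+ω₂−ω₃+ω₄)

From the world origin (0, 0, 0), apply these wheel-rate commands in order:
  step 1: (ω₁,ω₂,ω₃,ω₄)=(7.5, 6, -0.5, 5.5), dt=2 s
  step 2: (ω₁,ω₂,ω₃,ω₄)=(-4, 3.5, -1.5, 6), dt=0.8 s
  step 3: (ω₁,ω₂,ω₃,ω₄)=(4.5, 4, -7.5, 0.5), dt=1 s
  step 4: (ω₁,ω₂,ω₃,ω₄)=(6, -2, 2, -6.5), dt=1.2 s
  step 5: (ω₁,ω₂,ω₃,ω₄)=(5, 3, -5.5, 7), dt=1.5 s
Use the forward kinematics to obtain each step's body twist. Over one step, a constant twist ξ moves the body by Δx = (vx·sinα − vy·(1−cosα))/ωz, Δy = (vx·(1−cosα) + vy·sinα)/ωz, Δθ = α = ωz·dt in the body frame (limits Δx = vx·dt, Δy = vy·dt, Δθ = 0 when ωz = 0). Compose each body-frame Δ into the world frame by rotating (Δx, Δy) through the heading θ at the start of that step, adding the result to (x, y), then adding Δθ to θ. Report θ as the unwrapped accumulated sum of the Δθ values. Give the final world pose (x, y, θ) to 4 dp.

(0.8818, -0.3097, 0.7641)

step 1: ξ=(vx,vy,ωz)=(0.2313, -0.0938, 0.1406), dt=2.0 → body Δ=(0.4826, -0.1204, 0.2812) → world pose (0.4826, -0.1204, 0.2812)
step 2: ξ=(vx,vy,ωz)=(0.0500, 0.0000, 0.4688), dt=0.8 → body Δ=(0.0391, 0.0074, 0.3750) → world pose (0.5181, -0.1025, 0.6562)
step 3: ξ=(vx,vy,ωz)=(0.0188, -0.1062, 0.2344), dt=1.0 → body Δ=(0.0310, -0.1031, 0.2344) → world pose (0.6055, -0.1652, 0.8906)
step 4: ξ=(vx,vy,ωz)=(-0.0062, 0.0062, -0.5156), dt=1.2 → body Δ=(-0.0048, 0.0093, -0.6188) → world pose (0.5953, -0.1631, 0.2719)
step 5: ξ=(vx,vy,ωz)=(0.1188, -0.1813, 0.3281), dt=1.5 → body Δ=(0.2366, -0.2181, 0.4922) → world pose (0.8818, -0.3097, 0.7641)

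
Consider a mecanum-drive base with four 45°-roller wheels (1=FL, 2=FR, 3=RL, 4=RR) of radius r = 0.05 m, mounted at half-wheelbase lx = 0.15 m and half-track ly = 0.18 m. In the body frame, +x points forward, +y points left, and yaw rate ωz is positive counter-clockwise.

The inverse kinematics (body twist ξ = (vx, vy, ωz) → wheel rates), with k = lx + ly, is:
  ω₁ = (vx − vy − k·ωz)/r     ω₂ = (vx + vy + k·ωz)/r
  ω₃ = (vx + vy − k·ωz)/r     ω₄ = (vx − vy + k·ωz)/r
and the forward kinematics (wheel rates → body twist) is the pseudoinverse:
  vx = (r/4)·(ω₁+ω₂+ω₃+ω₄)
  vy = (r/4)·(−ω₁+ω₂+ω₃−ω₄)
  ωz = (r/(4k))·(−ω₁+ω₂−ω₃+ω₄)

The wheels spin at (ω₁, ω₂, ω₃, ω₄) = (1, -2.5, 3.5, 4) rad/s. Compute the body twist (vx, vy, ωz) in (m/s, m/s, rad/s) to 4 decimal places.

k = lx + ly = 0.15 + 0.18 = 0.3300
ω₁+ω₂+ω₃+ω₄ = 6.0000  →  vx = (0.05/4)·6.0000 = 0.0750
−ω₁+ω₂+ω₃−ω₄ = -4.0000  →  vy = (0.05/4)·-4.0000 = -0.0500
−ω₁+ω₂−ω₃+ω₄ = -3.0000  →  ωz = (0.05/1.3200)·-3.0000 = -0.1136

(0.0750, -0.0500, -0.1136)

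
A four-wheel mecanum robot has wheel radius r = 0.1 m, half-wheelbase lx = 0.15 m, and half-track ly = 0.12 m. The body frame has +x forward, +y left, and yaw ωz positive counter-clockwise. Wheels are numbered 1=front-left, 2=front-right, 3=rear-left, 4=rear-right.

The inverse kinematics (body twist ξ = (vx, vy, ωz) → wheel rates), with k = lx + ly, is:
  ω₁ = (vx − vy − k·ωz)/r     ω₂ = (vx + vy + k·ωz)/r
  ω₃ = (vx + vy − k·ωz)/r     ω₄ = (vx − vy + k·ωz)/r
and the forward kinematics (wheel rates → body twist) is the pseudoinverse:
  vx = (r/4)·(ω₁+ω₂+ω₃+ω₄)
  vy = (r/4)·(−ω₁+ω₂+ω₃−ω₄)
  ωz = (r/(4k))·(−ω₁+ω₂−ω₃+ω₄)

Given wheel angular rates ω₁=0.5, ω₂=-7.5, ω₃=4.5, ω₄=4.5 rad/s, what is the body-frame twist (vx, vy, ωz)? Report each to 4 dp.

k = lx + ly = 0.15 + 0.12 = 0.2700
ω₁+ω₂+ω₃+ω₄ = 2.0000  →  vx = (0.1/4)·2.0000 = 0.0500
−ω₁+ω₂+ω₃−ω₄ = -8.0000  →  vy = (0.1/4)·-8.0000 = -0.2000
−ω₁+ω₂−ω₃+ω₄ = -8.0000  →  ωz = (0.1/1.0800)·-8.0000 = -0.7407

(0.0500, -0.2000, -0.7407)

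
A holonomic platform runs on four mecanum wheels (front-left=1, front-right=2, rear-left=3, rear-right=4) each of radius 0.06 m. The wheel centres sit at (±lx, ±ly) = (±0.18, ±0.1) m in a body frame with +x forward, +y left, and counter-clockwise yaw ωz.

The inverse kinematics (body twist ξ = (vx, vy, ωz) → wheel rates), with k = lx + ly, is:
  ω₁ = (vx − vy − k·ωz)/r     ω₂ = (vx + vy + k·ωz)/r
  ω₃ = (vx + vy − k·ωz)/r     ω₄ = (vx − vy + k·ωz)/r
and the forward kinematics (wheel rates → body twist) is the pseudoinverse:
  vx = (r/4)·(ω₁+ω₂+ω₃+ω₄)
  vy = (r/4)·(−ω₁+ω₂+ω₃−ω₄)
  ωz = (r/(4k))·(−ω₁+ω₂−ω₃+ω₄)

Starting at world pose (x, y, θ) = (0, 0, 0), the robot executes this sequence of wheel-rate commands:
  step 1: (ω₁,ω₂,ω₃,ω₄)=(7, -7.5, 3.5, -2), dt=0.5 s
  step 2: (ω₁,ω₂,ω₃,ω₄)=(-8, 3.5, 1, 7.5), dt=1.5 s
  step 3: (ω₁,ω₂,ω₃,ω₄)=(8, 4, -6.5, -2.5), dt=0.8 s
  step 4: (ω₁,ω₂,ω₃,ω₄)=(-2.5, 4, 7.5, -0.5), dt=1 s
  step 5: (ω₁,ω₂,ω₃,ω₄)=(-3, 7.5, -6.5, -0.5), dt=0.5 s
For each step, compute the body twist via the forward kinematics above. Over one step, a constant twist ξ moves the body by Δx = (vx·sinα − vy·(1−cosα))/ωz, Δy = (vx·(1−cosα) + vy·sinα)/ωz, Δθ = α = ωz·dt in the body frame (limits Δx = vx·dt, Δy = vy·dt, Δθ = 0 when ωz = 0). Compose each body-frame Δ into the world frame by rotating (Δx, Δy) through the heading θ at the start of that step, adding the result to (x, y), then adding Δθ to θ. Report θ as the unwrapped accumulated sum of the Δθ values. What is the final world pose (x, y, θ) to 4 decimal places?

(0.0267, 0.2579, 1.2723)

step 1: ξ=(vx,vy,ωz)=(0.0150, -0.1350, -1.0714), dt=0.5 → body Δ=(-0.0105, -0.0663, -0.5357) → world pose (-0.0105, -0.0663, -0.5357)
step 2: ξ=(vx,vy,ωz)=(0.0600, 0.0750, 0.9643), dt=1.5 → body Δ=(-0.0064, 0.1317, 1.4464) → world pose (0.0512, 0.0502, 0.9107)
step 3: ξ=(vx,vy,ωz)=(0.0450, -0.1200, 0.0000), dt=0.8 → body Δ=(0.0360, -0.0960, 0.0000) → world pose (0.1491, 0.0198, 0.9107)
step 4: ξ=(vx,vy,ωz)=(0.1275, 0.2175, -0.0804), dt=1.0 → body Δ=(0.1361, 0.2121, -0.0804) → world pose (0.0650, 0.2574, 0.8304)
step 5: ξ=(vx,vy,ωz)=(-0.0375, 0.0675, 0.8839), dt=0.5 → body Δ=(-0.0255, 0.0286, 0.4420) → world pose (0.0267, 0.2579, 1.2723)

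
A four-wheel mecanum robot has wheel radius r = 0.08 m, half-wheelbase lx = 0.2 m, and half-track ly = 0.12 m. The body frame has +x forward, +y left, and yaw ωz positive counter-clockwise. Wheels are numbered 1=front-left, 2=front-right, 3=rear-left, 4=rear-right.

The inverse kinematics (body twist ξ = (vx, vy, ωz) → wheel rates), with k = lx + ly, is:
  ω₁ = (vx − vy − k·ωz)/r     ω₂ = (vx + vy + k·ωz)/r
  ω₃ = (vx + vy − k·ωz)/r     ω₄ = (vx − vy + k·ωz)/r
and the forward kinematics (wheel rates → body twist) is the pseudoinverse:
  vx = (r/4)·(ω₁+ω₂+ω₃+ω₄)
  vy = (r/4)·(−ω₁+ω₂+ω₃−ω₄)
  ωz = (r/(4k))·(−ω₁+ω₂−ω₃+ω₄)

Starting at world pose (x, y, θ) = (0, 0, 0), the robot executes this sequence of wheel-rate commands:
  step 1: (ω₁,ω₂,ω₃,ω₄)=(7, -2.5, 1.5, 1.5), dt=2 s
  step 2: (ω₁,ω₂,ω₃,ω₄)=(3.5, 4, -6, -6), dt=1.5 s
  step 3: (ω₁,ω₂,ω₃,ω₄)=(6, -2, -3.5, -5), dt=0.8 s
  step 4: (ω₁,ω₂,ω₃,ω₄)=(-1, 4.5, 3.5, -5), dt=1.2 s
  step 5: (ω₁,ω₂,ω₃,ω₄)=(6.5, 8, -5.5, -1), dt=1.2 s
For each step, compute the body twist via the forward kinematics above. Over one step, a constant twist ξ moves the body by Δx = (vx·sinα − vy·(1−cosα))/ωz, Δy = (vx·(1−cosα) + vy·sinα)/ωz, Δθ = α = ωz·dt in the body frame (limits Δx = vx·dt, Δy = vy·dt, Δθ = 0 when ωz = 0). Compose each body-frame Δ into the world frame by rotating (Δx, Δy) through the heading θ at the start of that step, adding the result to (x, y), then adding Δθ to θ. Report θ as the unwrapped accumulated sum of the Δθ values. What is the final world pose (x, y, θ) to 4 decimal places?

(0.1234, -0.5616, -1.3906)

step 1: ξ=(vx,vy,ωz)=(0.1500, -0.1900, -0.5938), dt=2.0 → body Δ=(0.0340, -0.4549, -1.1875) → world pose (0.0340, -0.4549, -1.1875)
step 2: ξ=(vx,vy,ωz)=(-0.0900, 0.0100, 0.0312), dt=1.5 → body Δ=(-0.1353, 0.0118, 0.0469) → world pose (-0.0057, -0.3250, -1.1406)
step 3: ξ=(vx,vy,ωz)=(-0.0900, -0.1300, -0.5938), dt=0.8 → body Δ=(-0.0936, -0.0834, -0.4750) → world pose (-0.1204, -0.2747, -1.6156)
step 4: ξ=(vx,vy,ωz)=(0.0400, 0.2800, -0.1875), dt=1.2 → body Δ=(0.0852, 0.3278, -0.2250) → world pose (0.2032, -0.3746, -1.8406)
step 5: ξ=(vx,vy,ωz)=(0.1600, -0.0600, 0.3750), dt=1.2 → body Δ=(0.2015, -0.0271, 0.4500) → world pose (0.1234, -0.5616, -1.3906)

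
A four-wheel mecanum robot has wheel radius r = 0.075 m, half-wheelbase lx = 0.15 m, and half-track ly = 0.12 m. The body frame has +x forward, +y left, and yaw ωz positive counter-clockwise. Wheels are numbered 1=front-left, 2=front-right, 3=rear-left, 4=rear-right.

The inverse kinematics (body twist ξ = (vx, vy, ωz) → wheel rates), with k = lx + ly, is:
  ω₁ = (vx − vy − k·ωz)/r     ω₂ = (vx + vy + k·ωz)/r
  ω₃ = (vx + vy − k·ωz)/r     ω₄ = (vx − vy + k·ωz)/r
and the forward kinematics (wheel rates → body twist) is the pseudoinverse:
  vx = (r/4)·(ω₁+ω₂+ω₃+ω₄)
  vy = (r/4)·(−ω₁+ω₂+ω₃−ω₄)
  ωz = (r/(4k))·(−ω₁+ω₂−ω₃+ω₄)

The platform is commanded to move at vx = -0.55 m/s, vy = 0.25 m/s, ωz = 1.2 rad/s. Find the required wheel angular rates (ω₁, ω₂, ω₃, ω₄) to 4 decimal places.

k = lx + ly = 0.15 + 0.12 = 0.2700;  k·ωz = 0.2700·1.2 = 0.3240
ω₁ (FL) = (vx − vy − k·ωz)/r = -1.1240/0.075 = -14.9867
ω₂ (FR) = (vx + vy + k·ωz)/r = 0.0240/0.075 = 0.3200
ω₃ (RL) = (vx + vy − k·ωz)/r = -0.6240/0.075 = -8.3200
ω₄ (RR) = (vx − vy + k·ωz)/r = -0.4760/0.075 = -6.3467

(-14.9867, 0.3200, -8.3200, -6.3467)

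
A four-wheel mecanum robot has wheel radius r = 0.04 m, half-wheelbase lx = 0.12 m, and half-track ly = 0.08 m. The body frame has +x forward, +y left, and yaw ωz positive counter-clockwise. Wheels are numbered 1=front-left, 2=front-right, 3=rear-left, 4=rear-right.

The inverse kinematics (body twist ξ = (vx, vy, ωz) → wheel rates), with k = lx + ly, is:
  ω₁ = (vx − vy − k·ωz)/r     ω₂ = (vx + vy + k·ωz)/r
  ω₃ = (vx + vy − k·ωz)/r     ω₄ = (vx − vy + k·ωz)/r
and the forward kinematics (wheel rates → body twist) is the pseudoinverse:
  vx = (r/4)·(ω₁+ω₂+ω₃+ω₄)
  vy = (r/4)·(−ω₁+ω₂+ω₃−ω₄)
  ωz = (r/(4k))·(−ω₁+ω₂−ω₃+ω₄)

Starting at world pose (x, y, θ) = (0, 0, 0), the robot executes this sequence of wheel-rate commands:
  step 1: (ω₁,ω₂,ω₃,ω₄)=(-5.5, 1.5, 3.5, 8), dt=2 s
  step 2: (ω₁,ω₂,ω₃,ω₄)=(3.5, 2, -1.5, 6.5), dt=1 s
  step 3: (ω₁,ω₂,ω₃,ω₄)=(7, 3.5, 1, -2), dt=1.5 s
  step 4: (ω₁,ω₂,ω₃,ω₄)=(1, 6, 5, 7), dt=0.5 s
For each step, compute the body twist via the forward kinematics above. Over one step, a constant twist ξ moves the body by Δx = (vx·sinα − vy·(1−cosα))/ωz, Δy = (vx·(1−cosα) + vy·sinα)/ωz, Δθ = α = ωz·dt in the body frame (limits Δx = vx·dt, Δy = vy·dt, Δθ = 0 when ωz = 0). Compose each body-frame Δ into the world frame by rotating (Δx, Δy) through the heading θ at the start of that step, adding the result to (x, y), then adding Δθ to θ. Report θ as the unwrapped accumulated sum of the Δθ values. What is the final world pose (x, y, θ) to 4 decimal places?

step 1: ξ=(vx,vy,ωz)=(0.0750, 0.0250, 0.5750), dt=2.0 → body Δ=(0.0933, 0.1168, 1.1500) → world pose (0.0933, 0.1168, 1.1500)
step 2: ξ=(vx,vy,ωz)=(0.1050, -0.0950, 0.3250), dt=1.0 → body Δ=(0.1185, -0.0764, 0.3250) → world pose (0.2115, 0.1938, 1.4750)
step 3: ξ=(vx,vy,ωz)=(0.0950, -0.0050, -0.3250), dt=1.5 → body Δ=(0.1351, -0.0413, -0.4875) → world pose (0.2655, 0.3243, 0.9875)
step 4: ξ=(vx,vy,ωz)=(0.1900, 0.0300, 0.3500), dt=0.5 → body Δ=(0.0932, 0.0232, 0.1750) → world pose (0.2974, 0.4149, 1.1625)

(0.2974, 0.4149, 1.1625)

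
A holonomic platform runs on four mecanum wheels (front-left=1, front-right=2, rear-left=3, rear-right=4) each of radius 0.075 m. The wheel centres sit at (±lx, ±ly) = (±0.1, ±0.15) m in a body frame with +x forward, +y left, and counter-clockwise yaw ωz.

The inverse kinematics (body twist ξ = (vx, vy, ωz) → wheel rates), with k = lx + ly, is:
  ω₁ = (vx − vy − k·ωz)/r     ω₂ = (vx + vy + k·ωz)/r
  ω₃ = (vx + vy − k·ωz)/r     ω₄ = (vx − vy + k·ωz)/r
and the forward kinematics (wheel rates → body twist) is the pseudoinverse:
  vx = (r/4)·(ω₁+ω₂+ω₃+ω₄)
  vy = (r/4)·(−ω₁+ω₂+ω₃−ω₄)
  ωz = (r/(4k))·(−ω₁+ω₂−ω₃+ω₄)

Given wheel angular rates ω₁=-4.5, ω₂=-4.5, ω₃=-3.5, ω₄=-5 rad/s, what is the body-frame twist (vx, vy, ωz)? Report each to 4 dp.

k = lx + ly = 0.1 + 0.15 = 0.2500
ω₁+ω₂+ω₃+ω₄ = -17.5000  →  vx = (0.075/4)·-17.5000 = -0.3281
−ω₁+ω₂+ω₃−ω₄ = 1.5000  →  vy = (0.075/4)·1.5000 = 0.0281
−ω₁+ω₂−ω₃+ω₄ = -1.5000  →  ωz = (0.075/1.0000)·-1.5000 = -0.1125

(-0.3281, 0.0281, -0.1125)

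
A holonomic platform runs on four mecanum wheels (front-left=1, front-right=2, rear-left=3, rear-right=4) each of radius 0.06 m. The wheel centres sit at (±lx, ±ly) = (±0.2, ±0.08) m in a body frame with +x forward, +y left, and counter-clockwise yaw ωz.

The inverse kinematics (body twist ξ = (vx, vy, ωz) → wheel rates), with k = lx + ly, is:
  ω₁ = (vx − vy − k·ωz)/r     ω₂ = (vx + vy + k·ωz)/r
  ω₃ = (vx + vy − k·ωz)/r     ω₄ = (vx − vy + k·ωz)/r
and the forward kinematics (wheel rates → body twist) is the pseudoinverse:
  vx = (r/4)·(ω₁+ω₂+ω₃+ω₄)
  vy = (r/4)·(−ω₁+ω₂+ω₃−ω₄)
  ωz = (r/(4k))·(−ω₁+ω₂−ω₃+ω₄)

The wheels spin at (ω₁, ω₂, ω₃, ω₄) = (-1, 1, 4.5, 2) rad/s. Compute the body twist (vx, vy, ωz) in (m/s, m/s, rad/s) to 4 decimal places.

k = lx + ly = 0.2 + 0.08 = 0.2800
ω₁+ω₂+ω₃+ω₄ = 6.5000  →  vx = (0.06/4)·6.5000 = 0.0975
−ω₁+ω₂+ω₃−ω₄ = 4.5000  →  vy = (0.06/4)·4.5000 = 0.0675
−ω₁+ω₂−ω₃+ω₄ = -0.5000  →  ωz = (0.06/1.1200)·-0.5000 = -0.0268

(0.0975, 0.0675, -0.0268)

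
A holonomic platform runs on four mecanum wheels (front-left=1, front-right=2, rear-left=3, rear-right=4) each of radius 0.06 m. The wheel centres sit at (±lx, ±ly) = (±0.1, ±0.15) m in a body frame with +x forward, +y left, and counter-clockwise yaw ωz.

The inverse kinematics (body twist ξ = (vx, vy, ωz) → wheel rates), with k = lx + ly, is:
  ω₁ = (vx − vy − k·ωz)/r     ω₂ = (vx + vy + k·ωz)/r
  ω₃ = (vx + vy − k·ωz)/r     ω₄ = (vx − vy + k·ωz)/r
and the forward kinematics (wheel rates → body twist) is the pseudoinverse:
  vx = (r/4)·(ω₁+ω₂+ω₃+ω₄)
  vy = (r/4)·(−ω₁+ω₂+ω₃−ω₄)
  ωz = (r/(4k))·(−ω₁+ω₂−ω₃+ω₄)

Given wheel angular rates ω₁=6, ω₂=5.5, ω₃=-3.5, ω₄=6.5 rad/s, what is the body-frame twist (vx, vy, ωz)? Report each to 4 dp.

(0.2175, -0.1575, 0.5700)

k = lx + ly = 0.1 + 0.15 = 0.2500
ω₁+ω₂+ω₃+ω₄ = 14.5000  →  vx = (0.06/4)·14.5000 = 0.2175
−ω₁+ω₂+ω₃−ω₄ = -10.5000  →  vy = (0.06/4)·-10.5000 = -0.1575
−ω₁+ω₂−ω₃+ω₄ = 9.5000  →  ωz = (0.06/1.0000)·9.5000 = 0.5700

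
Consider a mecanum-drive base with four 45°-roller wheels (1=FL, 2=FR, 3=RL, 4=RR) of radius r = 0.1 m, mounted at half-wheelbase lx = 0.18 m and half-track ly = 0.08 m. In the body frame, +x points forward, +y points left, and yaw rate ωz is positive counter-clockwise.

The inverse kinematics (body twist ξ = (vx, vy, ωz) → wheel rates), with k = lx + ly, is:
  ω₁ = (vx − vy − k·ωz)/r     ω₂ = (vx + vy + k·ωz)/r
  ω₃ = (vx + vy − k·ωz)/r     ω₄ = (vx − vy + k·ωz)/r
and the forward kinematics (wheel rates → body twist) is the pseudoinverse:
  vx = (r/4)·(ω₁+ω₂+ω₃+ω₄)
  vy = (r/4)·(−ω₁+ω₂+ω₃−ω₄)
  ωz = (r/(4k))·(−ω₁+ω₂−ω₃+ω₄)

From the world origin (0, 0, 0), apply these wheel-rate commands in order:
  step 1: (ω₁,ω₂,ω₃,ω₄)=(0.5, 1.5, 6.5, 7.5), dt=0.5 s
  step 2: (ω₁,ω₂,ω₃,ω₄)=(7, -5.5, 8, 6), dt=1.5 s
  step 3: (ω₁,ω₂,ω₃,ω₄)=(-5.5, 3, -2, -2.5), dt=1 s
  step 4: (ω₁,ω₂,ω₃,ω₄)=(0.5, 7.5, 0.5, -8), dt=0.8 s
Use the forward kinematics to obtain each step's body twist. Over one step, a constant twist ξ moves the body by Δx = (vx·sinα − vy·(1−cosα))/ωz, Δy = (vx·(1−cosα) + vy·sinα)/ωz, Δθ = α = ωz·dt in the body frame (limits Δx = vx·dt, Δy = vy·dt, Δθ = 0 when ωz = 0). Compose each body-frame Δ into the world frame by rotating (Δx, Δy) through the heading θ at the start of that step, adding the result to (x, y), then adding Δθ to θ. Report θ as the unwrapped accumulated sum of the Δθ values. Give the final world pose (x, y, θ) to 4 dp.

(0.7408, -0.3311, -1.3413)

step 1: ξ=(vx,vy,ωz)=(0.4000, 0.0000, 0.1923), dt=0.5 → body Δ=(0.1997, 0.0096, 0.0962) → world pose (0.1997, 0.0096, 0.0962)
step 2: ξ=(vx,vy,ωz)=(0.3875, -0.2625, -1.3942), dt=1.5 → body Δ=(-0.0408, -0.5795, -2.0913) → world pose (0.2147, -0.5711, -1.9952)
step 3: ξ=(vx,vy,ωz)=(-0.1750, 0.2250, 0.7692), dt=1.0 → body Δ=(-0.2406, 0.1394, 0.7692) → world pose (0.4408, -0.4093, -1.2260)
step 4: ξ=(vx,vy,ωz)=(0.0125, 0.3875, -0.1442), dt=0.8 → body Δ=(0.0278, 0.3087, -0.1154) → world pose (0.7408, -0.3311, -1.3413)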